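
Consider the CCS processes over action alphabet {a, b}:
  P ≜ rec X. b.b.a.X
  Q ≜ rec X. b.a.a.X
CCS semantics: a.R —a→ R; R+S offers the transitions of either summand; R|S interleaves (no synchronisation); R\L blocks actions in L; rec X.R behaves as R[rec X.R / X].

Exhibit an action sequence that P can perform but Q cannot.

bb

P's transition system — 3 states:
  u0 = rec X. b.b.a.X → ··b··> u1
  u1 = b.a.(rec X. b.b.a.X) → ··b··> u2
  u2 = a.(rec X. b.b.a.X) → ··a··> u0
Q's transition system — 3 states:
  v0 = rec X. b.a.a.X → ··b··> v1
  v1 = a.a.(rec X. b.a.a.X) → ··a··> v2
  v2 = a.(rec X. b.a.a.X) → ··a··> v0
Run σ = ⟨bb⟩ on P: start {u0}
  step 1 (b): {u1}
  step 2 (b): {u2}
  P completes σ.
Run σ = ⟨bb⟩ on Q: start {v0}
  step 1 (b): {v1}
  step 2 (b): ∅ (Q stuck)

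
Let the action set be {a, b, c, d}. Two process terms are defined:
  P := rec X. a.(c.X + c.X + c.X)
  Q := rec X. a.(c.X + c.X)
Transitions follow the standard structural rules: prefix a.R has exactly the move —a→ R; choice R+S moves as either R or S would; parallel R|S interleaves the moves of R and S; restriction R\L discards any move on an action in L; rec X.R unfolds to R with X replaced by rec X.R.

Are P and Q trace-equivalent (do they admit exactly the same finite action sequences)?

LTS(P): 2 reachable states
  s0 = rec X. a.(c.X + c.X + c.X) :: -a-> s1
  s1 = c.(rec X. a.(c.X + c.X + c.X)) + c.(rec X. a.(c.X + c.X + c.X)) + c.(rec X. a.(c.X + c.X + c.X)) :: -c-> s0
LTS(Q): 2 reachable states
  t0 = rec X. a.(c.X + c.X) :: -a-> t1
  t1 = c.(rec X. a.(c.X + c.X)) + c.(rec X. a.(c.X + c.X)) :: -c-> t0
Coarsest stable partition (strong bisimilarity classes):
  B0 = {s0, t0}
  B1 = {s1, t1}
s0 ∈ B0, t0 ∈ B0 → same block
Bisimilar ⇒ trace-equivalent.

YES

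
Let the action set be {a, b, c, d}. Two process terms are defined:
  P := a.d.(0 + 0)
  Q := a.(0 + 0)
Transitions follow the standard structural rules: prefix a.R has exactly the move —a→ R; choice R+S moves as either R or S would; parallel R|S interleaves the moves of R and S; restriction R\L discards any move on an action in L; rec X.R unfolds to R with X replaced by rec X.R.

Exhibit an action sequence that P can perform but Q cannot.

P's transition system — 3 states:
  m0 = a.d.(0 + 0) ⊢ -a-> m1
  m1 = d.(0 + 0) ⊢ -d-> m2
  m2 = 0 + 0 ⊢ (no moves)
Q's transition system — 2 states:
  n0 = a.(0 + 0) ⊢ -a-> n1
  n1 = 0 + 0 ⊢ (no moves)
Run σ = ⟨ad⟩ on P: start {m0}
  after a @ step 1: {m1}
  after d @ step 2: {m2}
  P completes σ.
Run σ = ⟨ad⟩ on Q: start {n0}
  after a @ step 1: {n1}
  after d @ step 2: ∅ (Q stuck)

ad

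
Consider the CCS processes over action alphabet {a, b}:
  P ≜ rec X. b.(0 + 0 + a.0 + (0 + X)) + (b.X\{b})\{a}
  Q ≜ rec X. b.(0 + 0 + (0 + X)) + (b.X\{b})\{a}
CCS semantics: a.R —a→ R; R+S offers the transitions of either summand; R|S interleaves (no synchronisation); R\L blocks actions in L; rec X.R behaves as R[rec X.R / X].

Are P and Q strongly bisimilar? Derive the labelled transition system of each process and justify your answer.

Reachable graph of P (4 states):
  u0 = rec X. b.(0 + 0 + a.0 + (0 + X)) + (b.X\{b})\{a} → --b--▸ u1, --b--▸ u2
  u1 = (rec X. b.(0 + 0 + a.0 + (0 + X)) + (b.X\{b})\{a})\{b}\{a} → stopped
  u2 = 0 + 0 + a.0 + (0 + (rec X. b.(0 + 0 + a.0 + (0 + X)) + (b.X\{b})\{a})) → --a--▸ u3, --b--▸ u1, --b--▸ u2
  u3 = 0 → stopped
Reachable graph of Q (3 states):
  v0 = rec X. b.(0 + 0 + (0 + X)) + (b.X\{b})\{a} → --b--▸ v1, --b--▸ v2
  v1 = (rec X. b.(0 + 0 + (0 + X)) + (b.X\{b})\{a})\{b}\{a} → stopped
  v2 = 0 + 0 + (0 + (rec X. b.(0 + 0 + (0 + X)) + (b.X\{b})\{a})) → --b--▸ v1, --b--▸ v2
Bisimilarity quotient blocks:
  B0 = {u0}
  B1 = {u2}
  B2 = {u1, u3, v1}
  B3 = {v0, v2}
u0 ∈ B0, v0 ∈ B3 → different blocks

NO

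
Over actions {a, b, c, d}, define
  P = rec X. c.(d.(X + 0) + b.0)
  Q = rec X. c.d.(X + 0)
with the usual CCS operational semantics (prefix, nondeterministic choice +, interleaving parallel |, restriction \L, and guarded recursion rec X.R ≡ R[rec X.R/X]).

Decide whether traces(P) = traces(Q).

P's transition system — 4 states:
  u0 = rec X. c.(d.(X + 0) + b.0) | ··c··> u1
  u1 = d.((rec X. c.(d.(X + 0) + b.0)) + 0) + b.0 | ··b··> u2, ··d··> u3
  u2 = 0 | (no moves)
  u3 = (rec X. c.(d.(X + 0) + b.0)) + 0 | ··c··> u1
Q's transition system — 3 states:
  v0 = rec X. c.d.(X + 0) | ··c··> v1
  v1 = d.((rec X. c.d.(X + 0)) + 0) | ··d··> v2
  v2 = (rec X. c.d.(X + 0)) + 0 | ··c··> v1
Executing cb from P (initial set {u0}):
  step 1 (c): {u1}
  step 2 (b): {u2}
  — P admits the full trace.
Executing cb from Q (initial set {v0}):
  step 1 (c): {v1}
  step 2 (b): ∅  — Q cannot continue

trace-distinct — witness ⟨cb⟩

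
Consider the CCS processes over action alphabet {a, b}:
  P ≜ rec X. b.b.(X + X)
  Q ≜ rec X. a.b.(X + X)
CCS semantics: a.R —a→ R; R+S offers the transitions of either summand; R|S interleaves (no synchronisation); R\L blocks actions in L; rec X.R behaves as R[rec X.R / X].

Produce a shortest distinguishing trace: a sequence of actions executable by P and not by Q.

Reachable graph of P (3 states):
  s0 = rec X. b.b.(X + X) → ··b··> s1
  s1 = b.((rec X. b.b.(X + X)) + (rec X. b.b.(X + X))) → ··b··> s2
  s2 = (rec X. b.b.(X + X)) + (rec X. b.b.(X + X)) → ··b··> s1
Reachable graph of Q (3 states):
  t0 = rec X. a.b.(X + X) → ··a··> t1
  t1 = b.((rec X. a.b.(X + X)) + (rec X. a.b.(X + X))) → ··b··> t2
  t2 = (rec X. a.b.(X + X)) + (rec X. a.b.(X + X)) → ··a··> t1
Trace ⟨b⟩ through P, begin at {s0}:
  step 1 (b): {s1}
  — P admits the full trace.
Trace ⟨b⟩ through Q, begin at {t0}:
  step 1 (b): ∅ (Q stuck)

b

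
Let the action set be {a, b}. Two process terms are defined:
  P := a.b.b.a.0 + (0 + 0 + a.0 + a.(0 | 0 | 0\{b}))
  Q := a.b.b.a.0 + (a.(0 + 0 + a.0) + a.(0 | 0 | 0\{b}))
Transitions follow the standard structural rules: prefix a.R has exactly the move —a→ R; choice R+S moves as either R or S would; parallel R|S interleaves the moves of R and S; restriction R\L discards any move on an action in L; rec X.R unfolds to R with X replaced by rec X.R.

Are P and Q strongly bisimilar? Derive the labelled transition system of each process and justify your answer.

not bisimilar

P's transition system — 6 states:
  m0 = a.b.b.a.0 + (0 + 0 + a.0 + a.(0 | 0 | 0\{b})) ⊢ --a--▸ m1, --a--▸ m2, --a--▸ m3
  m1 = 0 ⊢ ∅
  m2 = 0 | 0 | 0\{b} ⊢ ∅
  m3 = b.b.a.0 ⊢ --b--▸ m4
  m4 = b.a.0 ⊢ --b--▸ m5
  m5 = a.0 ⊢ --a--▸ m1
Q's transition system — 7 states:
  n0 = a.b.b.a.0 + (a.(0 + 0 + a.0) + a.(0 | 0 | 0\{b})) ⊢ --a--▸ n1, --a--▸ n2, --a--▸ n3
  n1 = 0 + 0 + a.0 ⊢ --a--▸ n4
  n2 = 0 | 0 | 0\{b} ⊢ ∅
  n3 = b.b.a.0 ⊢ --b--▸ n5
  n4 = 0 ⊢ ∅
  n5 = b.a.0 ⊢ --b--▸ n6
  n6 = a.0 ⊢ --a--▸ n4
Partition-refinement fixed point:
  B0 = {m0}
  B1 = {m1, m2, n2, n4}
  B2 = {m3, n3}
  B3 = {m4, n5}
  B4 = {m5, n1, n6}
  B5 = {n0}
m0 ∈ B0, n0 ∈ B5 → different blocks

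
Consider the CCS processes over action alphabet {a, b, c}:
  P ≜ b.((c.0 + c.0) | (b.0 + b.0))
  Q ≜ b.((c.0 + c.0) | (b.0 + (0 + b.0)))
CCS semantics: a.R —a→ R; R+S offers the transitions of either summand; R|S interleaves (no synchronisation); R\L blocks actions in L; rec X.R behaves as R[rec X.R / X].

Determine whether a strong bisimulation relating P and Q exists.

P ~ Q

Reachable graph of P (5 states):
  p0 = b.((c.0 + c.0) | (b.0 + b.0)) ⊢ -b-> p1
  p1 = (c.0 + c.0) | (b.0 + b.0) ⊢ -b-> p2, -c-> p3
  p2 = (c.0 + c.0) | 0 ⊢ -c-> p4
  p3 = 0 | (b.0 + b.0) ⊢ -b-> p4
  p4 = 0 | 0 ⊢ deadlocked
Reachable graph of Q (5 states):
  q0 = b.((c.0 + c.0) | (b.0 + (0 + b.0))) ⊢ -b-> q1
  q1 = (c.0 + c.0) | (b.0 + (0 + b.0)) ⊢ -b-> q2, -c-> q3
  q2 = (c.0 + c.0) | 0 ⊢ -c-> q4
  q3 = 0 | (b.0 + (0 + b.0)) ⊢ -b-> q4
  q4 = 0 | 0 ⊢ deadlocked
Coarsest stable partition (strong bisimilarity classes):
  B0 = {p0, q0}
  B1 = {p1, q1}
  B2 = {p3, q3}
  B3 = {p4, q4}
  B4 = {p2, q2}
p0 ∈ B0, q0 ∈ B0 → same block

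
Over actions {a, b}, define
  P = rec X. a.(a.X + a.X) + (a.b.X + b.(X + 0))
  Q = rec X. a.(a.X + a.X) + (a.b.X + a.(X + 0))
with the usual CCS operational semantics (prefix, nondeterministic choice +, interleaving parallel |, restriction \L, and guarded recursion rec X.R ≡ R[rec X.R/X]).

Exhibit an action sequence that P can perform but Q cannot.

b

Reachable graph of P (4 states):
  p0 = rec X. a.(a.X + a.X) + (a.b.X + b.(X + 0)) has moves --a--▸ p1, --a--▸ p2, --b--▸ p3
  p1 = a.(rec X. a.(a.X + a.X) + (a.b.X + b.(X + 0))) + a.(rec X. a.(a.X + a.X) + (a.b.X + b.(X + 0))) has moves --a--▸ p0
  p2 = b.(rec X. a.(a.X + a.X) + (a.b.X + b.(X + 0))) has moves --b--▸ p0
  p3 = (rec X. a.(a.X + a.X) + (a.b.X + b.(X + 0))) + 0 has moves --a--▸ p1, --a--▸ p2, --b--▸ p3
Reachable graph of Q (4 states):
  q0 = rec X. a.(a.X + a.X) + (a.b.X + a.(X + 0)) has moves --a--▸ q1, --a--▸ q2, --a--▸ q3
  q1 = (rec X. a.(a.X + a.X) + (a.b.X + a.(X + 0))) + 0 has moves --a--▸ q1, --a--▸ q2, --a--▸ q3
  q2 = a.(rec X. a.(a.X + a.X) + (a.b.X + a.(X + 0))) + a.(rec X. a.(a.X + a.X) + (a.b.X + a.(X + 0))) has moves --a--▸ q0
  q3 = b.(rec X. a.(a.X + a.X) + (a.b.X + a.(X + 0))) has moves --b--▸ q0
Executing b from P (initial set {p0}):
  [1] b ⇒ {p3}
  P completes σ.
Executing b from Q (initial set {q0}):
  [1] b ⇒ ∅ (Q stuck)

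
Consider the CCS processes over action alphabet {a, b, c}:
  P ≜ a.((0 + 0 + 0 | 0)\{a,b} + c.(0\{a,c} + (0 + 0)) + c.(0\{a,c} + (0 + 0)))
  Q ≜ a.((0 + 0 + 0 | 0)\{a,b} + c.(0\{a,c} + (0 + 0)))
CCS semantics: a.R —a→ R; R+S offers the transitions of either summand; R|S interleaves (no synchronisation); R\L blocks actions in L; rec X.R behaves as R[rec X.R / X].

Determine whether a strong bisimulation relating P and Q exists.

Reachable graph of P (3 states):
  s0 = a.((0 + 0 + 0 | 0)\{a,b} + c.(0\{a,c} + (0 + 0)) + c.(0\{a,c} + (0 + 0))) :: —a→ s1
  s1 = (0 + 0 + 0 | 0)\{a,b} + c.(0\{a,c} + (0 + 0)) + c.(0\{a,c} + (0 + 0)) :: —c→ s2
  s2 = 0\{a,c} + (0 + 0) :: ·
Reachable graph of Q (3 states):
  t0 = a.((0 + 0 + 0 | 0)\{a,b} + c.(0\{a,c} + (0 + 0))) :: —a→ t1
  t1 = (0 + 0 + 0 | 0)\{a,b} + c.(0\{a,c} + (0 + 0)) :: —c→ t2
  t2 = 0\{a,c} + (0 + 0) :: ·
Bisimilarity quotient blocks:
  B0 = {s0, t0}
  B1 = {s1, t1}
  B2 = {s2, t2}
s0 ∈ B0, t0 ∈ B0 → same block

bisimilar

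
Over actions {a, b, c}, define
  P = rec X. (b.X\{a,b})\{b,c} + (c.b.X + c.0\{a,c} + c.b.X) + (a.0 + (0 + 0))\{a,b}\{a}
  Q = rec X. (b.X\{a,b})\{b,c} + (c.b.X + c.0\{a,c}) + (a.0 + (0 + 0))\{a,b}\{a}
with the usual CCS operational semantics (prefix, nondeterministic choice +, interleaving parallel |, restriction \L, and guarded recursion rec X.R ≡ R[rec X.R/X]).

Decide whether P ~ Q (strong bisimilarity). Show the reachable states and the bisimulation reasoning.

Reachable graph of P (3 states):
  p0 = rec X. (b.X\{a,b})\{b,c} + (c.b.X + c.0\{a,c} + c.b.X) + (a.0 + (0 + 0))\{a,b}\{a} | —c→ p1, —c→ p2
  p1 = 0\{a,c} | ·
  p2 = b.(rec X. (b.X\{a,b})\{b,c} + (c.b.X + c.0\{a,c} + c.b.X) + (a.0 + (0 + 0))\{a,b}\{a}) | —b→ p0
Reachable graph of Q (3 states):
  q0 = rec X. (b.X\{a,b})\{b,c} + (c.b.X + c.0\{a,c}) + (a.0 + (0 + 0))\{a,b}\{a} | —c→ q1, —c→ q2
  q1 = 0\{a,c} | ·
  q2 = b.(rec X. (b.X\{a,b})\{b,c} + (c.b.X + c.0\{a,c}) + (a.0 + (0 + 0))\{a,b}\{a}) | —b→ q0
Coarsest stable partition (strong bisimilarity classes):
  B0 = {p0, q0}
  B1 = {p1, q1}
  B2 = {p2, q2}
p0 ∈ B0, q0 ∈ B0 → same block

YES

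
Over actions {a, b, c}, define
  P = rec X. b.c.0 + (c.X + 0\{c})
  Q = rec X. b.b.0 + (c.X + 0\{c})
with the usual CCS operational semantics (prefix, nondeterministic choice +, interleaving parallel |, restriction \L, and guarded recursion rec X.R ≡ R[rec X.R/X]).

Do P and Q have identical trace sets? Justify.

LTS(P): 3 reachable states
  s0 = rec X. b.c.0 + (c.X + 0\{c}) → =b=> s1, =c=> s0
  s1 = c.0 → =c=> s2
  s2 = 0 → (no moves)
LTS(Q): 3 reachable states
  t0 = rec X. b.b.0 + (c.X + 0\{c}) → =b=> t1, =c=> t0
  t1 = b.0 → =b=> t2
  t2 = 0 → (no moves)
Trace ⟨bc⟩ through P, begin at {s0}:
  step 1 (b): {s1}
  step 2 (c): {s2}
  P completes σ.
Trace ⟨bc⟩ through Q, begin at {t0}:
  step 1 (b): {t1}
  step 2 (c): ∅ (Q stuck)

NO — witness ⟨bc⟩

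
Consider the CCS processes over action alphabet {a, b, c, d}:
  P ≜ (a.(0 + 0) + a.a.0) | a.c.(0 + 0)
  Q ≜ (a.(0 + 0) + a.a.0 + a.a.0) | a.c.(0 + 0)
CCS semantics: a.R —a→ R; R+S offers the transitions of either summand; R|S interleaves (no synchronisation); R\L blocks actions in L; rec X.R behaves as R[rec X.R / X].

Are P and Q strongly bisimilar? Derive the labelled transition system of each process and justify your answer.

Reachable graph of P (12 states):
  s0 = (a.(0 + 0) + a.a.0) | a.c.(0 + 0) has moves =a=> s1, =a=> s2, =a=> s3
  s1 = (0 + 0) | a.c.(0 + 0) has moves =a=> s4
  s2 = (a.(0 + 0) + a.a.0) | c.(0 + 0) has moves =a=> s4, =a=> s5, =c=> s6
  s3 = a.0 | a.c.(0 + 0) has moves =a=> s5, =a=> s7
  s4 = (0 + 0) | c.(0 + 0) has moves =c=> s8
  s5 = a.0 | c.(0 + 0) has moves =a=> s9, =c=> s10
  s6 = (a.(0 + 0) + a.a.0) | (0 + 0) has moves =a=> s10, =a=> s8
  s7 = 0 | a.c.(0 + 0) has moves =a=> s9
  s8 = (0 + 0) | (0 + 0) has moves ∅
  s9 = 0 | c.(0 + 0) has moves =c=> s11
  s10 = a.0 | (0 + 0) has moves =a=> s11
  s11 = 0 | (0 + 0) has moves ∅
Reachable graph of Q (12 states):
  t0 = (a.(0 + 0) + a.a.0 + a.a.0) | a.c.(0 + 0) has moves =a=> t1, =a=> t2, =a=> t3
  t1 = (0 + 0) | a.c.(0 + 0) has moves =a=> t4
  t2 = (a.(0 + 0) + a.a.0 + a.a.0) | c.(0 + 0) has moves =a=> t4, =a=> t5, =c=> t6
  t3 = a.0 | a.c.(0 + 0) has moves =a=> t5, =a=> t7
  t4 = (0 + 0) | c.(0 + 0) has moves =c=> t8
  t5 = a.0 | c.(0 + 0) has moves =a=> t9, =c=> t10
  t6 = (a.(0 + 0) + a.a.0 + a.a.0) | (0 + 0) has moves =a=> t10, =a=> t8
  t7 = 0 | a.c.(0 + 0) has moves =a=> t9
  t8 = (0 + 0) | (0 + 0) has moves ∅
  t9 = 0 | c.(0 + 0) has moves =c=> t11
  t10 = a.0 | (0 + 0) has moves =a=> t11
  t11 = 0 | (0 + 0) has moves ∅
Partition-refinement fixed point:
  B0 = {s0, t0}
  B1 = {s2, t2}
  B2 = {s4, s9, t4, t9}
  B3 = {s11, s8, t11, t8}
  B4 = {s6, t6}
  B5 = {s10, t10}
  B6 = {s5, t5}
  B7 = {s3, t3}
  B8 = {s1, s7, t1, t7}
s0 ∈ B0, t0 ∈ B0 → same block

YES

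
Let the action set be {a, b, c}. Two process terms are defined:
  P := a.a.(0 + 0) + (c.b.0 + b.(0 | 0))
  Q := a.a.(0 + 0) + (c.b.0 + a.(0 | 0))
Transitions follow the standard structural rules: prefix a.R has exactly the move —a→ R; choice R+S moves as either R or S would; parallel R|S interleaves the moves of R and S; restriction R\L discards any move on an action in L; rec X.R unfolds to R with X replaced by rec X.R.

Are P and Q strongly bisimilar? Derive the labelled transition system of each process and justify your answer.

LTS(P): 6 reachable states
  u0 = a.a.(0 + 0) + (c.b.0 + b.(0 | 0)) :: ··a··> u1, ··b··> u2, ··c··> u3
  u1 = a.(0 + 0) :: ··a··> u4
  u2 = 0 | 0 :: deadlocked
  u3 = b.0 :: ··b··> u5
  u4 = 0 + 0 :: deadlocked
  u5 = 0 :: deadlocked
LTS(Q): 6 reachable states
  v0 = a.a.(0 + 0) + (c.b.0 + a.(0 | 0)) :: ··a··> v1, ··a··> v2, ··c··> v3
  v1 = 0 | 0 :: deadlocked
  v2 = a.(0 + 0) :: ··a··> v4
  v3 = b.0 :: ··b··> v5
  v4 = 0 + 0 :: deadlocked
  v5 = 0 :: deadlocked
Partition-refinement fixed point:
  B0 = {u0}
  B1 = {u1, v2}
  B2 = {u2, u4, u5, v1, v4, v5}
  B3 = {u3, v3}
  B4 = {v0}
u0 ∈ B0, v0 ∈ B4 → different blocks

not bisimilar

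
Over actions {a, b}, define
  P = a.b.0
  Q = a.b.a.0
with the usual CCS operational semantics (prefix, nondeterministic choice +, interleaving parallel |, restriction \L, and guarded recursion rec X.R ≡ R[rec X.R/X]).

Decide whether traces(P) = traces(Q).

traces(P) ≠ traces(Q) — witness ⟨aba⟩

Reachable graph of P (3 states):
  p0 = a.b.0 :: ··a··> p1
  p1 = b.0 :: ··b··> p2
  p2 = 0 :: (no moves)
Reachable graph of Q (4 states):
  q0 = a.b.a.0 :: ··a··> q1
  q1 = b.a.0 :: ··b··> q2
  q2 = a.0 :: ··a··> q3
  q3 = 0 :: (no moves)
Executing aba from Q (initial set {q0}):
  after a @ step 1: {q1}
  after b @ step 2: {q2}
  after a @ step 3: {q3}
  Q completes σ.
Executing aba from P (initial set {p0}):
  after a @ step 1: {p1}
  after b @ step 2: {p2}
  after a @ step 3: ∅ (P stuck)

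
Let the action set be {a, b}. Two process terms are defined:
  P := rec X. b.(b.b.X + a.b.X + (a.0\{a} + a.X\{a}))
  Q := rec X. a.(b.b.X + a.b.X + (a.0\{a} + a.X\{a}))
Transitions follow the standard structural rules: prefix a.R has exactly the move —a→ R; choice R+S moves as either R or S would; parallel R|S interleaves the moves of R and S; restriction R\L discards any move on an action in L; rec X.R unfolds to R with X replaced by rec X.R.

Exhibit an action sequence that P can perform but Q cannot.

Reachable graph of P (7 states):
  u0 = rec X. b.(b.b.X + a.b.X + (a.0\{a} + a.X\{a})) :: --b--▸ u1
  u1 = b.b.(rec X. b.(b.b.X + a.b.X + (a.0\{a} + a.X\{a}))) + a.b.(rec X. b.(b.b.X + a.b.X + (a.0\{a} + a.X\{a}))) + (a.0\{a} + a.(rec X. b.(b.b.X + a.b.X + (a.0\{a} + a.X\{a})))\{a}) :: --a--▸ u2, --a--▸ u3, --a--▸ u4, --b--▸ u4
  u2 = (rec X. b.(b.b.X + a.b.X + (a.0\{a} + a.X\{a})))\{a} :: --b--▸ u5
  u3 = 0\{a} :: stopped
  u4 = b.(rec X. b.(b.b.X + a.b.X + (a.0\{a} + a.X\{a}))) :: --b--▸ u0
  u5 = (b.b.(rec X. b.(b.b.X + a.b.X + (a.0\{a} + a.X\{a}))) + a.b.(rec X. b.(b.b.X + a.b.X + (a.0\{a} + a.X\{a}))) + (a.0\{a} + a.(rec X. b.(b.b.X + a.b.X + (a.0\{a} + a.X\{a})))\{a}))\{a} :: --b--▸ u6
  u6 = (b.(rec X. b.(b.b.X + a.b.X + (a.0\{a} + a.X\{a}))))\{a} :: --b--▸ u2
Reachable graph of Q (5 states):
  v0 = rec X. a.(b.b.X + a.b.X + (a.0\{a} + a.X\{a})) :: --a--▸ v1
  v1 = b.b.(rec X. a.(b.b.X + a.b.X + (a.0\{a} + a.X\{a}))) + a.b.(rec X. a.(b.b.X + a.b.X + (a.0\{a} + a.X\{a}))) + (a.0\{a} + a.(rec X. a.(b.b.X + a.b.X + (a.0\{a} + a.X\{a})))\{a}) :: --a--▸ v2, --a--▸ v3, --a--▸ v4, --b--▸ v4
  v2 = (rec X. a.(b.b.X + a.b.X + (a.0\{a} + a.X\{a})))\{a} :: stopped
  v3 = 0\{a} :: stopped
  v4 = b.(rec X. a.(b.b.X + a.b.X + (a.0\{a} + a.X\{a}))) :: --b--▸ v0
Executing b from P (initial set {u0}):
  [1] b ⇒ {u1}
  ✓ P
Executing b from Q (initial set {v0}):
  [1] b ⇒ ∅  — Q cannot continue

b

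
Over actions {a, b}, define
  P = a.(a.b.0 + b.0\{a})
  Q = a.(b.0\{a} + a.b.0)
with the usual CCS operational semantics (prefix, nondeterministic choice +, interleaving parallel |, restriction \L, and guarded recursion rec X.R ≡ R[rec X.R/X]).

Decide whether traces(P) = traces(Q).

Reachable graph of P (5 states):
  m0 = a.(a.b.0 + b.0\{a}) → -a-> m1
  m1 = a.b.0 + b.0\{a} → -a-> m2, -b-> m3
  m2 = b.0 → -b-> m4
  m3 = 0\{a} → deadlocked
  m4 = 0 → deadlocked
Reachable graph of Q (5 states):
  n0 = a.(b.0\{a} + a.b.0) → -a-> n1
  n1 = b.0\{a} + a.b.0 → -a-> n2, -b-> n3
  n2 = b.0 → -b-> n4
  n3 = 0\{a} → deadlocked
  n4 = 0 → deadlocked
Coarsest stable partition (strong bisimilarity classes):
  B0 = {m0, n0}
  B1 = {m1, n1}
  B2 = {m3, m4, n3, n4}
  B3 = {m2, n2}
m0 ∈ B0, n0 ∈ B0 → same block
Bisimilar ⇒ trace-equivalent.

YES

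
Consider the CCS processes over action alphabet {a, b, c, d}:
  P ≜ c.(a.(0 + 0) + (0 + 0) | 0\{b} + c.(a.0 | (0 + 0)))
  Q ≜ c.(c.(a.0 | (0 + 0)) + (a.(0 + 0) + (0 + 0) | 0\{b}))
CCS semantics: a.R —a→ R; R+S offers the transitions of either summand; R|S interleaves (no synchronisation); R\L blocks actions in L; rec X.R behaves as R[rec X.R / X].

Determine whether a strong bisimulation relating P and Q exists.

YES

Reachable graph of P (5 states):
  s0 = c.(a.(0 + 0) + (0 + 0) | 0\{b} + c.(a.0 | (0 + 0))) → =c=> s1
  s1 = a.(0 + 0) + (0 + 0) | 0\{b} + c.(a.0 | (0 + 0)) → =a=> s2, =c=> s3
  s2 = 0 + 0 → stopped
  s3 = a.0 | (0 + 0) → =a=> s4
  s4 = 0 | (0 + 0) → stopped
Reachable graph of Q (5 states):
  t0 = c.(c.(a.0 | (0 + 0)) + (a.(0 + 0) + (0 + 0) | 0\{b})) → =c=> t1
  t1 = c.(a.0 | (0 + 0)) + (a.(0 + 0) + (0 + 0) | 0\{b}) → =a=> t2, =c=> t3
  t2 = 0 + 0 → stopped
  t3 = a.0 | (0 + 0) → =a=> t4
  t4 = 0 | (0 + 0) → stopped
Bisimilarity quotient blocks:
  B0 = {s0, t0}
  B1 = {s1, t1}
  B2 = {s2, s4, t2, t4}
  B3 = {s3, t3}
s0 ∈ B0, t0 ∈ B0 → same block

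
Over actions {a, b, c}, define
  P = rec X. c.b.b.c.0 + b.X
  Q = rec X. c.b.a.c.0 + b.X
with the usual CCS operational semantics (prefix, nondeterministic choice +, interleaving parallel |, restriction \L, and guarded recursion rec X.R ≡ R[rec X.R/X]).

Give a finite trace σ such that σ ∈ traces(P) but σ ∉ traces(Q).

cbb

P's transition system — 5 states:
  m0 = rec X. c.b.b.c.0 + b.X has moves ··b··> m0, ··c··> m1
  m1 = b.b.c.0 has moves ··b··> m2
  m2 = b.c.0 has moves ··b··> m3
  m3 = c.0 has moves ··c··> m4
  m4 = 0 has moves deadlocked
Q's transition system — 5 states:
  n0 = rec X. c.b.a.c.0 + b.X has moves ··b··> n0, ··c··> n1
  n1 = b.a.c.0 has moves ··b··> n2
  n2 = a.c.0 has moves ··a··> n3
  n3 = c.0 has moves ··c··> n4
  n4 = 0 has moves deadlocked
Trace ⟨cbb⟩ through P, begin at {m0}:
  [1] c ⇒ {m1}
  [2] b ⇒ {m2}
  [3] b ⇒ {m3}
  — P admits the full trace.
Trace ⟨cbb⟩ through Q, begin at {n0}:
  [1] c ⇒ {n1}
  [2] b ⇒ {n2}
  [3] b ⇒ ∅ (Q stuck)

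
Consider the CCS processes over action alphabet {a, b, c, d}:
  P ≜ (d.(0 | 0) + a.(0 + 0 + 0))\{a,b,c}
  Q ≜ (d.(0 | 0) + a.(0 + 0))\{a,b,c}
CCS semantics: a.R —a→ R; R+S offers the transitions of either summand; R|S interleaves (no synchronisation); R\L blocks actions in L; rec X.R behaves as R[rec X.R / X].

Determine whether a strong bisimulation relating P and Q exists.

P ~ Q

LTS(P): 2 reachable states
  s0 = (d.(0 | 0) + a.(0 + 0 + 0))\{a,b,c} ⊢ =d=> s1
  s1 = (0 | 0)\{a,b,c} ⊢ ∅
LTS(Q): 2 reachable states
  t0 = (d.(0 | 0) + a.(0 + 0))\{a,b,c} ⊢ =d=> t1
  t1 = (0 | 0)\{a,b,c} ⊢ ∅
Bisimilarity quotient blocks:
  B0 = {s0, t0}
  B1 = {s1, t1}
s0 ∈ B0, t0 ∈ B0 → same block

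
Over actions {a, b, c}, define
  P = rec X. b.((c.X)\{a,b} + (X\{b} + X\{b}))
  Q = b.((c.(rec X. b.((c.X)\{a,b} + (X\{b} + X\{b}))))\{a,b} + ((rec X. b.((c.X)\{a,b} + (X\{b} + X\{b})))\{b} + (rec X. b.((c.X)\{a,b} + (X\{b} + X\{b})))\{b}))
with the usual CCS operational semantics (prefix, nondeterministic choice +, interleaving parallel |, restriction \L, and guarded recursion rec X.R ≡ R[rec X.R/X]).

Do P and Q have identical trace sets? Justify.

trace-equivalent

Reachable graph of P (3 states):
  p0 = rec X. b.((c.X)\{a,b} + (X\{b} + X\{b})) has moves =b=> p1
  p1 = (c.(rec X. b.((c.X)\{a,b} + (X\{b} + X\{b}))))\{a,b} + ((rec X. b.((c.X)\{a,b} + (X\{b} + X\{b})))\{b} + (rec X. b.((c.X)\{a,b} + (X\{b} + X\{b})))\{b}) has moves =c=> p2
  p2 = (rec X. b.((c.X)\{a,b} + (X\{b} + X\{b})))\{a,b} has moves ∅
Reachable graph of Q (3 states):
  q0 = b.((c.(rec X. b.((c.X)\{a,b} + (X\{b} + X\{b}))))\{a,b} + ((rec X. b.((c.X)\{a,b} + (X\{b} + X\{b})))\{b} + (rec X. b.((c.X)\{a,b} + (X\{b} + X\{b})))\{b})) has moves =b=> q1
  q1 = (c.(rec X. b.((c.X)\{a,b} + (X\{b} + X\{b}))))\{a,b} + ((rec X. b.((c.X)\{a,b} + (X\{b} + X\{b})))\{b} + (rec X. b.((c.X)\{a,b} + (X\{b} + X\{b})))\{b}) has moves =c=> q2
  q2 = (rec X. b.((c.X)\{a,b} + (X\{b} + X\{b})))\{a,b} has moves ∅
Bisimilarity quotient blocks:
  B0 = {p0, q0}
  B1 = {p1, q1}
  B2 = {p2, q2}
p0 ∈ B0, q0 ∈ B0 → same block
Bisimilar ⇒ trace-equivalent.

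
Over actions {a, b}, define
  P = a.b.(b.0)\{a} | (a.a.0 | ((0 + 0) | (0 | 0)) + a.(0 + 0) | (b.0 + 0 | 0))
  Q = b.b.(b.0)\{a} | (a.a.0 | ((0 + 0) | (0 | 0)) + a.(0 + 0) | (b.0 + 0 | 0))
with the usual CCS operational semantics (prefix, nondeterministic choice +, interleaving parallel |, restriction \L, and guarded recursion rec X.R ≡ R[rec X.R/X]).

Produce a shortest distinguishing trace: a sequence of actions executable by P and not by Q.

aaa

P's transition system — 24 states:
  p0 = a.b.(b.0)\{a} | (a.a.0 | ((0 + 0) | (0 | 0)) + a.(0 + 0) | (b.0 + 0 | 0)) → —a→ p1, —a→ p2, —a→ p3, —b→ p4
  p1 = a.b.(b.0)\{a} | ((0 + 0) | (b.0 + 0 | 0)) → —a→ p5, —b→ p6
  p2 = a.b.(b.0)\{a} | (a.0 | ((0 + 0) | (0 | 0))) → —a→ p7, —a→ p8
  p3 = b.(b.0)\{a} | (a.a.0 | ((0 + 0) | (0 | 0)) + a.(0 + 0) | (b.0 + 0 | 0)) → —a→ p5, —a→ p8, —b→ p10, —b→ p9
  p4 = a.b.(b.0)\{a} | (a.(0 + 0) | 0) → —a→ p10, —a→ p6
  p5 = b.(b.0)\{a} | ((0 + 0) | (b.0 + 0 | 0)) → —b→ p11, —b→ p12
  p6 = a.b.(b.0)\{a} | ((0 + 0) | 0) → —a→ p12
  p7 = a.b.(b.0)\{a} | (0 | ((0 + 0) | (0 | 0))) → —a→ p13
  p8 = b.(b.0)\{a} | (a.0 | ((0 + 0) | (0 | 0))) → —a→ p13, —b→ p14
  p9 = (b.0)\{a} | (a.a.0 | ((0 + 0) | (0 | 0)) + a.(0 + 0) | (b.0 + 0 | 0)) → —a→ p11, —a→ p14, —b→ p15, —b→ p16
  p10 = b.(b.0)\{a} | (a.(0 + 0) | 0) → —a→ p12, —b→ p15
  p11 = (b.0)\{a} | ((0 + 0) | (b.0 + 0 | 0)) → —b→ p17, —b→ p18
  p12 = b.(b.0)\{a} | ((0 + 0) | 0) → —b→ p17
  p13 = b.(b.0)\{a} | (0 | ((0 + 0) | (0 | 0))) → —b→ p19
  p14 = (b.0)\{a} | (a.0 | ((0 + 0) | (0 | 0))) → —a→ p19, —b→ p20
  p15 = (b.0)\{a} | (a.(0 + 0) | 0) → —a→ p17, —b→ p21
  p16 = 0\{a} | (a.a.0 | ((0 + 0) | (0 | 0)) + a.(0 + 0) | (b.0 + 0 | 0)) → —a→ p18, —a→ p20, —b→ p21
  p17 = (b.0)\{a} | ((0 + 0) | 0) → —b→ p22
  p18 = 0\{a} | ((0 + 0) | (b.0 + 0 | 0)) → —b→ p22
  p19 = (b.0)\{a} | (0 | ((0 + 0) | (0 | 0))) → —b→ p23
  p20 = 0\{a} | (a.0 | ((0 + 0) | (0 | 0))) → —a→ p23
  p21 = 0\{a} | (a.(0 + 0) | 0) → —a→ p22
  p22 = 0\{a} | ((0 + 0) | 0) → (no moves)
  p23 = 0\{a} | (0 | ((0 + 0) | (0 | 0))) → (no moves)
Q's transition system — 24 states:
  q0 = b.b.(b.0)\{a} | (a.a.0 | ((0 + 0) | (0 | 0)) + a.(0 + 0) | (b.0 + 0 | 0)) → —a→ q1, —a→ q2, —b→ q3, —b→ q4
  q1 = b.b.(b.0)\{a} | ((0 + 0) | (b.0 + 0 | 0)) → —b→ q5, —b→ q6
  q2 = b.b.(b.0)\{a} | (a.0 | ((0 + 0) | (0 | 0))) → —a→ q7, —b→ q8
  q3 = b.(b.0)\{a} | (a.a.0 | ((0 + 0) | (0 | 0)) + a.(0 + 0) | (b.0 + 0 | 0)) → —a→ q5, —a→ q8, —b→ q10, —b→ q9
  q4 = b.b.(b.0)\{a} | (a.(0 + 0) | 0) → —a→ q6, —b→ q10
  q5 = b.(b.0)\{a} | ((0 + 0) | (b.0 + 0 | 0)) → —b→ q11, —b→ q12
  q6 = b.b.(b.0)\{a} | ((0 + 0) | 0) → —b→ q12
  q7 = b.b.(b.0)\{a} | (0 | ((0 + 0) | (0 | 0))) → —b→ q13
  q8 = b.(b.0)\{a} | (a.0 | ((0 + 0) | (0 | 0))) → —a→ q13, —b→ q14
  q9 = (b.0)\{a} | (a.a.0 | ((0 + 0) | (0 | 0)) + a.(0 + 0) | (b.0 + 0 | 0)) → —a→ q11, —a→ q14, —b→ q15, —b→ q16
  q10 = b.(b.0)\{a} | (a.(0 + 0) | 0) → —a→ q12, —b→ q15
  q11 = (b.0)\{a} | ((0 + 0) | (b.0 + 0 | 0)) → —b→ q17, —b→ q18
  q12 = b.(b.0)\{a} | ((0 + 0) | 0) → —b→ q17
  q13 = b.(b.0)\{a} | (0 | ((0 + 0) | (0 | 0))) → —b→ q19
  q14 = (b.0)\{a} | (a.0 | ((0 + 0) | (0 | 0))) → —a→ q19, —b→ q20
  q15 = (b.0)\{a} | (a.(0 + 0) | 0) → —a→ q17, —b→ q21
  q16 = 0\{a} | (a.a.0 | ((0 + 0) | (0 | 0)) + a.(0 + 0) | (b.0 + 0 | 0)) → —a→ q18, —a→ q20, —b→ q21
  q17 = (b.0)\{a} | ((0 + 0) | 0) → —b→ q22
  q18 = 0\{a} | ((0 + 0) | (b.0 + 0 | 0)) → —b→ q22
  q19 = (b.0)\{a} | (0 | ((0 + 0) | (0 | 0))) → —b→ q23
  q20 = 0\{a} | (a.0 | ((0 + 0) | (0 | 0))) → —a→ q23
  q21 = 0\{a} | (a.(0 + 0) | 0) → —a→ q22
  q22 = 0\{a} | ((0 + 0) | 0) → (no moves)
  q23 = 0\{a} | (0 | ((0 + 0) | (0 | 0))) → (no moves)
Trace ⟨aaa⟩ through P, begin at {p0}:
  [1] a ⇒ {p1, p2, p3}
  [2] a ⇒ {p5, p7, p8}
  [3] a ⇒ {p13}
  P completes σ.
Trace ⟨aaa⟩ through Q, begin at {q0}:
  [1] a ⇒ {q1, q2}
  [2] a ⇒ {q7}
  [3] a ⇒ no successor for Q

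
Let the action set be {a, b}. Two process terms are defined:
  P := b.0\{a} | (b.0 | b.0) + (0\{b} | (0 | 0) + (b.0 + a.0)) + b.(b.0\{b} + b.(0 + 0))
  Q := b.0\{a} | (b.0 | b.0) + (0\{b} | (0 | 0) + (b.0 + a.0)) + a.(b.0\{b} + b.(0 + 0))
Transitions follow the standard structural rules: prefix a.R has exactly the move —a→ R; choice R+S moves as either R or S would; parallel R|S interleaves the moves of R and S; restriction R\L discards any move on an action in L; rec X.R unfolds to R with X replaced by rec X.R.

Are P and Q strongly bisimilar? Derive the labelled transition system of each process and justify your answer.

NO

LTS(P): 12 reachable states
  m0 = b.0\{a} | (b.0 | b.0) + (0\{b} | (0 | 0) + (b.0 + a.0)) + b.(b.0\{b} + b.(0 + 0)) → -a-> m1, -b-> m1, -b-> m2, -b-> m3, -b-> m4, -b-> m5
  m1 = 0 → stopped
  m2 = 0\{a} | (b.0 | b.0) → -b-> m6, -b-> m7
  m3 = b.0\{a} | (0 | b.0) → -b-> m6, -b-> m8
  m4 = b.0\{a} | (b.0 | 0) → -b-> m7, -b-> m8
  m5 = b.0\{b} + b.(0 + 0) → -b-> m10, -b-> m9
  m6 = 0\{a} | (0 | b.0) → -b-> m11
  m7 = 0\{a} | (b.0 | 0) → -b-> m11
  m8 = b.0\{a} | (0 | 0) → -b-> m11
  m9 = 0 + 0 → stopped
  m10 = 0\{b} → stopped
  m11 = 0\{a} | (0 | 0) → stopped
LTS(Q): 12 reachable states
  n0 = b.0\{a} | (b.0 | b.0) + (0\{b} | (0 | 0) + (b.0 + a.0)) + a.(b.0\{b} + b.(0 + 0)) → -a-> n1, -a-> n2, -b-> n1, -b-> n3, -b-> n4, -b-> n5
  n1 = 0 → stopped
  n2 = b.0\{b} + b.(0 + 0) → -b-> n6, -b-> n7
  n3 = 0\{a} | (b.0 | b.0) → -b-> n8, -b-> n9
  n4 = b.0\{a} | (0 | b.0) → -b-> n10, -b-> n8
  n5 = b.0\{a} | (b.0 | 0) → -b-> n10, -b-> n9
  n6 = 0 + 0 → stopped
  n7 = 0\{b} → stopped
  n8 = 0\{a} | (0 | b.0) → -b-> n11
  n9 = 0\{a} | (b.0 | 0) → -b-> n11
  n10 = b.0\{a} | (0 | 0) → -b-> n11
  n11 = 0\{a} | (0 | 0) → stopped
Coarsest stable partition (strong bisimilarity classes):
  B0 = {m0}
  B1 = {m1, m10, m11, m9, n1, n11, n6, n7}
  B2 = {m2, m3, m4, n3, n4, n5}
  B3 = {m5, m6, m7, m8, n10, n2, n8, n9}
  B4 = {n0}
m0 ∈ B0, n0 ∈ B4 → different blocks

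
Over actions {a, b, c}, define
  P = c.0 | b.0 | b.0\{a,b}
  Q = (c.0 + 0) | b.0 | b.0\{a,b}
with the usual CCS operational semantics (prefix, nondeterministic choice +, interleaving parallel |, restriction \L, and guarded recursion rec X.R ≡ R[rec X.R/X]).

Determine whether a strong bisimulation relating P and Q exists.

P ~ Q

Reachable graph of P (8 states):
  p0 = c.0 | b.0 | b.0\{a,b} → -b-> p1, -b-> p2, -c-> p3
  p1 = c.0 | 0 | b.0\{a,b} → -b-> p4, -c-> p5
  p2 = c.0 | b.0 | 0\{a,b} → -b-> p4, -c-> p6
  p3 = 0 | b.0 | b.0\{a,b} → -b-> p5, -b-> p6
  p4 = c.0 | 0 | 0\{a,b} → -c-> p7
  p5 = 0 | 0 | b.0\{a,b} → -b-> p7
  p6 = 0 | b.0 | 0\{a,b} → -b-> p7
  p7 = 0 | 0 | 0\{a,b} → deadlocked
Reachable graph of Q (8 states):
  q0 = (c.0 + 0) | b.0 | b.0\{a,b} → -b-> q1, -b-> q2, -c-> q3
  q1 = (c.0 + 0) | 0 | b.0\{a,b} → -b-> q4, -c-> q5
  q2 = (c.0 + 0) | b.0 | 0\{a,b} → -b-> q4, -c-> q6
  q3 = 0 | b.0 | b.0\{a,b} → -b-> q5, -b-> q6
  q4 = (c.0 + 0) | 0 | 0\{a,b} → -c-> q7
  q5 = 0 | 0 | b.0\{a,b} → -b-> q7
  q6 = 0 | b.0 | 0\{a,b} → -b-> q7
  q7 = 0 | 0 | 0\{a,b} → deadlocked
Partition-refinement fixed point:
  B0 = {p0, q0}
  B1 = {p1, p2, q1, q2}
  B2 = {p5, p6, q5, q6}
  B3 = {p7, q7}
  B4 = {p4, q4}
  B5 = {p3, q3}
p0 ∈ B0, q0 ∈ B0 → same block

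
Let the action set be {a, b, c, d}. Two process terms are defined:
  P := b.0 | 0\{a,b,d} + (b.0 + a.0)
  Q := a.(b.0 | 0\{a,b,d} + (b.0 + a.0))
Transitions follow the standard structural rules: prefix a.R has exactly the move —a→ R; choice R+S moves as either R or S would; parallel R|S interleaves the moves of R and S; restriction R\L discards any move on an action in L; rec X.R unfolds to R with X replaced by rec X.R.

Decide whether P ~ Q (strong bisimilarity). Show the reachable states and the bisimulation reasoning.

LTS(P): 3 reachable states
  s0 = b.0 | 0\{a,b,d} + (b.0 + a.0) → =a=> s1, =b=> s1, =b=> s2
  s1 = 0 → deadlocked
  s2 = 0 | 0\{a,b,d} → deadlocked
LTS(Q): 4 reachable states
  t0 = a.(b.0 | 0\{a,b,d} + (b.0 + a.0)) → =a=> t1
  t1 = b.0 | 0\{a,b,d} + (b.0 + a.0) → =a=> t2, =b=> t2, =b=> t3
  t2 = 0 → deadlocked
  t3 = 0 | 0\{a,b,d} → deadlocked
Bisimilarity quotient blocks:
  B0 = {s0, t1}
  B1 = {s1, s2, t2, t3}
  B2 = {t0}
s0 ∈ B0, t0 ∈ B2 → different blocks

P ≁ Q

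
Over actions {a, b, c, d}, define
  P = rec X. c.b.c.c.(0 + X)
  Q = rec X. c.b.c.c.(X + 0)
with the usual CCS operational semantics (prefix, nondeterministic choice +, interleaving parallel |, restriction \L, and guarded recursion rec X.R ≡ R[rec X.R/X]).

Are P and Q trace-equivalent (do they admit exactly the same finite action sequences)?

P's transition system — 5 states:
  p0 = rec X. c.b.c.c.(0 + X) | --c--▸ p1
  p1 = b.c.c.(0 + (rec X. c.b.c.c.(0 + X))) | --b--▸ p2
  p2 = c.c.(0 + (rec X. c.b.c.c.(0 + X))) | --c--▸ p3
  p3 = c.(0 + (rec X. c.b.c.c.(0 + X))) | --c--▸ p4
  p4 = 0 + (rec X. c.b.c.c.(0 + X)) | --c--▸ p1
Q's transition system — 5 states:
  q0 = rec X. c.b.c.c.(X + 0) | --c--▸ q1
  q1 = b.c.c.((rec X. c.b.c.c.(X + 0)) + 0) | --b--▸ q2
  q2 = c.c.((rec X. c.b.c.c.(X + 0)) + 0) | --c--▸ q3
  q3 = c.((rec X. c.b.c.c.(X + 0)) + 0) | --c--▸ q4
  q4 = (rec X. c.b.c.c.(X + 0)) + 0 | --c--▸ q1
Partition-refinement fixed point:
  B0 = {p0, p4, q0, q4}
  B1 = {p1, q1}
  B2 = {p2, q2}
  B3 = {p3, q3}
p0 ∈ B0, q0 ∈ B0 → same block
Bisimilar ⇒ trace-equivalent.

traces(P) = traces(Q)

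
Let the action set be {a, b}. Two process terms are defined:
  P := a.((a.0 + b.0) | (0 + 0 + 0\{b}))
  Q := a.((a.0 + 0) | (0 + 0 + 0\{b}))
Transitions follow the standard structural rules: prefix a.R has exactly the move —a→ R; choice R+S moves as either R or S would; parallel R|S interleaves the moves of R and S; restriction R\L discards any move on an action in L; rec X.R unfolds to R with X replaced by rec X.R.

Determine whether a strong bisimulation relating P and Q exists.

LTS(P): 3 reachable states
  m0 = a.((a.0 + b.0) | (0 + 0 + 0\{b})) ⊢ —a→ m1
  m1 = (a.0 + b.0) | (0 + 0 + 0\{b}) ⊢ —a→ m2, —b→ m2
  m2 = 0 | (0 + 0 + 0\{b}) ⊢ ·
LTS(Q): 3 reachable states
  n0 = a.((a.0 + 0) | (0 + 0 + 0\{b})) ⊢ —a→ n1
  n1 = (a.0 + 0) | (0 + 0 + 0\{b}) ⊢ —a→ n2
  n2 = 0 | (0 + 0 + 0\{b}) ⊢ ·
Partition-refinement fixed point:
  B0 = {m0}
  B1 = {m1}
  B2 = {m2, n2}
  B3 = {n0}
  B4 = {n1}
m0 ∈ B0, n0 ∈ B3 → different blocks

not bisimilar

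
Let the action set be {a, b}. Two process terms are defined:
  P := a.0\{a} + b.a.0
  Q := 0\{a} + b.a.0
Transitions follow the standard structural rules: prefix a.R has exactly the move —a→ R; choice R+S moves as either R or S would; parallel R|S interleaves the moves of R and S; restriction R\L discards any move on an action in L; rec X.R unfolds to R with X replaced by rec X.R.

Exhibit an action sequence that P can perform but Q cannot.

P's transition system — 4 states:
  u0 = a.0\{a} + b.a.0 ⊢ —a→ u1, —b→ u2
  u1 = 0\{a} ⊢ stopped
  u2 = a.0 ⊢ —a→ u3
  u3 = 0 ⊢ stopped
Q's transition system — 3 states:
  v0 = 0\{a} + b.a.0 ⊢ —b→ v1
  v1 = a.0 ⊢ —a→ v2
  v2 = 0 ⊢ stopped
Run σ = ⟨a⟩ on P: start {u0}
  step 1 (a): {u1}
  — P admits the full trace.
Run σ = ⟨a⟩ on Q: start {v0}
  step 1 (a): ∅  — Q cannot continue

a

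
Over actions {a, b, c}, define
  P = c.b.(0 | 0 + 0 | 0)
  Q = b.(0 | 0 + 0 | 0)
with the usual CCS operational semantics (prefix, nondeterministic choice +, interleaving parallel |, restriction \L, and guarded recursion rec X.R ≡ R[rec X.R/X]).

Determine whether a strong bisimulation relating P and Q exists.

P's transition system — 3 states:
  m0 = c.b.(0 | 0 + 0 | 0) → --c--▸ m1
  m1 = b.(0 | 0 + 0 | 0) → --b--▸ m2
  m2 = 0 | 0 + 0 | 0 → ∅
Q's transition system — 2 states:
  n0 = b.(0 | 0 + 0 | 0) → --b--▸ n1
  n1 = 0 | 0 + 0 | 0 → ∅
Coarsest stable partition (strong bisimilarity classes):
  B0 = {m0}
  B1 = {m1, n0}
  B2 = {m2, n1}
m0 ∈ B0, n0 ∈ B1 → different blocks

P ≁ Q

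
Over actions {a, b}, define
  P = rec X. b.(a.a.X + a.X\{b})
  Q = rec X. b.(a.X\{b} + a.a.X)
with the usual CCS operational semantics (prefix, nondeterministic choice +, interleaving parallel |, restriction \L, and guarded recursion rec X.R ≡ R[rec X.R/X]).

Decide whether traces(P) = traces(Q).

trace-equivalent

Reachable graph of P (4 states):
  p0 = rec X. b.(a.a.X + a.X\{b}) :: --b--▸ p1
  p1 = a.a.(rec X. b.(a.a.X + a.X\{b})) + a.(rec X. b.(a.a.X + a.X\{b}))\{b} :: --a--▸ p2, --a--▸ p3
  p2 = (rec X. b.(a.a.X + a.X\{b}))\{b} :: (no moves)
  p3 = a.(rec X. b.(a.a.X + a.X\{b})) :: --a--▸ p0
Reachable graph of Q (4 states):
  q0 = rec X. b.(a.X\{b} + a.a.X) :: --b--▸ q1
  q1 = a.(rec X. b.(a.X\{b} + a.a.X))\{b} + a.a.(rec X. b.(a.X\{b} + a.a.X)) :: --a--▸ q2, --a--▸ q3
  q2 = (rec X. b.(a.X\{b} + a.a.X))\{b} :: (no moves)
  q3 = a.(rec X. b.(a.X\{b} + a.a.X)) :: --a--▸ q0
Partition-refinement fixed point:
  B0 = {p0, q0}
  B1 = {p1, q1}
  B2 = {p2, q2}
  B3 = {p3, q3}
p0 ∈ B0, q0 ∈ B0 → same block
Bisimilar ⇒ trace-equivalent.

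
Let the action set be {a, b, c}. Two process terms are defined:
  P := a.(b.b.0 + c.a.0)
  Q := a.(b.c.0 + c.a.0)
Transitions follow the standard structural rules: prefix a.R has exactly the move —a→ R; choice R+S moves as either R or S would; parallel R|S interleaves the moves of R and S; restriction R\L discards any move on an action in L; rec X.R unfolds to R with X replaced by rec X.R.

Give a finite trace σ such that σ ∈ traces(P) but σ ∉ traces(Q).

P's transition system — 5 states:
  s0 = a.(b.b.0 + c.a.0) has moves -a-> s1
  s1 = b.b.0 + c.a.0 has moves -b-> s2, -c-> s3
  s2 = b.0 has moves -b-> s4
  s3 = a.0 has moves -a-> s4
  s4 = 0 has moves stopped
Q's transition system — 5 states:
  t0 = a.(b.c.0 + c.a.0) has moves -a-> t1
  t1 = b.c.0 + c.a.0 has moves -b-> t2, -c-> t3
  t2 = c.0 has moves -c-> t4
  t3 = a.0 has moves -a-> t4
  t4 = 0 has moves stopped
Run σ = ⟨abb⟩ on P: start {s0}
  after a @ step 1: {s1}
  after b @ step 2: {s2}
  after b @ step 3: {s4}
  ✓ P
Run σ = ⟨abb⟩ on Q: start {t0}
  after a @ step 1: {t1}
  after b @ step 2: {t2}
  after b @ step 3: ∅ (Q stuck)

abb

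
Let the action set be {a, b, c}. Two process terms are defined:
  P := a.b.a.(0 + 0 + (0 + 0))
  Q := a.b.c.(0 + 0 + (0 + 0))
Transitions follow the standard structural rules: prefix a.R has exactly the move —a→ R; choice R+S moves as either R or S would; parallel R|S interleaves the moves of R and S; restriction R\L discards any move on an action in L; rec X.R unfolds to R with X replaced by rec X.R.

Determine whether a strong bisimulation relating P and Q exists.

NO

P's transition system — 4 states:
  m0 = a.b.a.(0 + 0 + (0 + 0)) has moves --a--▸ m1
  m1 = b.a.(0 + 0 + (0 + 0)) has moves --b--▸ m2
  m2 = a.(0 + 0 + (0 + 0)) has moves --a--▸ m3
  m3 = 0 + 0 + (0 + 0) has moves deadlocked
Q's transition system — 4 states:
  n0 = a.b.c.(0 + 0 + (0 + 0)) has moves --a--▸ n1
  n1 = b.c.(0 + 0 + (0 + 0)) has moves --b--▸ n2
  n2 = c.(0 + 0 + (0 + 0)) has moves --c--▸ n3
  n3 = 0 + 0 + (0 + 0) has moves deadlocked
Partition-refinement fixed point:
  B0 = {m0}
  B1 = {m1}
  B2 = {m2}
  B3 = {m3, n3}
  B4 = {n0}
  B5 = {n1}
  B6 = {n2}
m0 ∈ B0, n0 ∈ B4 → different blocks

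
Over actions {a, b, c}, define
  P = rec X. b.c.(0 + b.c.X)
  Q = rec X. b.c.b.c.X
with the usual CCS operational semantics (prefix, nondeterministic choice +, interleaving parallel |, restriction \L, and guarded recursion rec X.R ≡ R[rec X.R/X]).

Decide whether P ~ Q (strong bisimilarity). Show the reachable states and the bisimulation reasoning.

Reachable graph of P (4 states):
  m0 = rec X. b.c.(0 + b.c.X) has moves —b→ m1
  m1 = c.(0 + b.c.(rec X. b.c.(0 + b.c.X))) has moves —c→ m2
  m2 = 0 + b.c.(rec X. b.c.(0 + b.c.X)) has moves —b→ m3
  m3 = c.(rec X. b.c.(0 + b.c.X)) has moves —c→ m0
Reachable graph of Q (4 states):
  n0 = rec X. b.c.b.c.X has moves —b→ n1
  n1 = c.b.c.(rec X. b.c.b.c.X) has moves —c→ n2
  n2 = b.c.(rec X. b.c.b.c.X) has moves —b→ n3
  n3 = c.(rec X. b.c.b.c.X) has moves —c→ n0
Bisimilarity quotient blocks:
  B0 = {m0, m2, n0, n2}
  B1 = {m1, m3, n1, n3}
m0 ∈ B0, n0 ∈ B0 → same block

YES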